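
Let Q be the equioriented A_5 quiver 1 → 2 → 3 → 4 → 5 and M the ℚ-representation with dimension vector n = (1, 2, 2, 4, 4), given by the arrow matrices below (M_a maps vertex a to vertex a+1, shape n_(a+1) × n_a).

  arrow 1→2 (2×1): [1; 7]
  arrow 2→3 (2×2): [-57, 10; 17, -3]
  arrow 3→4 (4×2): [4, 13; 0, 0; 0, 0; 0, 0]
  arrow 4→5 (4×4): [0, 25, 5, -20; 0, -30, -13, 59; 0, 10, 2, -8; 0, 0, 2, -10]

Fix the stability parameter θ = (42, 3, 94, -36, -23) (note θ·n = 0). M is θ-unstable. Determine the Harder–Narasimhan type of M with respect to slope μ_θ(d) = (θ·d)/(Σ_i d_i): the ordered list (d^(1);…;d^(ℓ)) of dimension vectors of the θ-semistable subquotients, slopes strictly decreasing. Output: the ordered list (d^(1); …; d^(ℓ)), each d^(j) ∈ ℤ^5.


Via rank(M_{q-1}∘⋯∘M_p): M ≅ I[1,3], I[2,4], I[4,4], I[4,5]^2, I[5,5]^2.
μ_θ-semistable layers: μ^(1)=94; μ^(2)=29; μ^(3)=45/2; μ^(4)=3; μ^(5)=-23; μ^(6)=-36

((0, 0, 1, 0, 0); (0, 0, 1, 1, 0); (1, 1, 0, 0, 0); (0, 1, 0, 0, 0); (0, 0, 0, 0, 4); (0, 0, 0, 3, 0))


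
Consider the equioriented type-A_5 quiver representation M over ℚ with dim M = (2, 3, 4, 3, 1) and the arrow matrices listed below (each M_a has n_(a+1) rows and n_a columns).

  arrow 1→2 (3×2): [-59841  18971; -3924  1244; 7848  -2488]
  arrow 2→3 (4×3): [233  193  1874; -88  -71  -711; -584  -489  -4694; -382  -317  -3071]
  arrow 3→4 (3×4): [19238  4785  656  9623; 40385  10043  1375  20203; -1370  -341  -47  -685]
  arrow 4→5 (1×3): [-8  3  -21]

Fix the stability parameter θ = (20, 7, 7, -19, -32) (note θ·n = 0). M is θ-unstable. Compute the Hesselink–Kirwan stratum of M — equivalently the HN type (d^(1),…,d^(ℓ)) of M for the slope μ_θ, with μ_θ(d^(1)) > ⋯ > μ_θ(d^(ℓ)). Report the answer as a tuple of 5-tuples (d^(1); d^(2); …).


Via rank(M_{q-1}∘⋯∘M_p): M ≅ I[1,1], I[1,5], I[2,4]^2, I[3,3].
μ_θ-semistable layers: μ^(1)=20; μ^(2)=7; μ^(3)=-5/3; μ^(4)=-17/5

((1, 0, 0, 0, 0); (0, 0, 1, 0, 0); (0, 2, 2, 2, 0); (1, 1, 1, 1, 1))


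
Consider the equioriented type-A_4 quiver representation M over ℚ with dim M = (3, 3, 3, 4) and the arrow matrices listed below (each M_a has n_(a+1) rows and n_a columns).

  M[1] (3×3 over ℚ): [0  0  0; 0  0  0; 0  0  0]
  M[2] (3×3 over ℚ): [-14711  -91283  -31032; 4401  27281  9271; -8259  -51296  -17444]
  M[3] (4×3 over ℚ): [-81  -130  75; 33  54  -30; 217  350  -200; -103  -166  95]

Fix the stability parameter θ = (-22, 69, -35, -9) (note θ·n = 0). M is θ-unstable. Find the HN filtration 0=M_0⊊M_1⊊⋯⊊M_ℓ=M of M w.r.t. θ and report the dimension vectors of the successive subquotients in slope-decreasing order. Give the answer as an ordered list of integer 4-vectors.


Via rank(M_{q-1}∘⋯∘M_p): M ≅ I[1,1]^3, I[2,3], I[2,4]^2, I[4,4]^2.
μ_θ-semistable layers: μ^(1)=17; μ^(2)=25/3; μ^(3)=-9; μ^(4)=-22

((0, 1, 1, 0); (0, 2, 2, 2); (0, 0, 0, 2); (3, 0, 0, 0))


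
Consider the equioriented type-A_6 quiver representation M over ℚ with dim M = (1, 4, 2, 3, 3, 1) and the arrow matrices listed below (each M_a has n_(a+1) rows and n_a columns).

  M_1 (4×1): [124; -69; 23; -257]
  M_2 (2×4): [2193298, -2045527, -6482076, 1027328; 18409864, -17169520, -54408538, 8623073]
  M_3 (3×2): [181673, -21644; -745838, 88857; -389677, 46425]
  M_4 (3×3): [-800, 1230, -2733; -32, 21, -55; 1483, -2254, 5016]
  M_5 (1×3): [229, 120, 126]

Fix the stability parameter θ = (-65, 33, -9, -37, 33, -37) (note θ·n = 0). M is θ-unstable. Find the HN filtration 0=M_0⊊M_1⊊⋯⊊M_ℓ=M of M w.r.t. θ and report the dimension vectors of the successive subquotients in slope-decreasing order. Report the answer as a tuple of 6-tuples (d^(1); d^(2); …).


Interval decomposition of M: I[1,6], I[2,2]^2, I[2,5], I[4,5].
HN type (ℓ=5): μ^(1)=33; μ^(2)=-2; μ^(3)=-13/3; μ^(4)=-37; μ^(5)=-65

((0, 2, 0, 0, 2, 0); (0, 0, 0, 0, 1, 1); (0, 2, 2, 2, 0, 0); (0, 0, 0, 1, 0, 0); (1, 0, 0, 0, 0, 0))


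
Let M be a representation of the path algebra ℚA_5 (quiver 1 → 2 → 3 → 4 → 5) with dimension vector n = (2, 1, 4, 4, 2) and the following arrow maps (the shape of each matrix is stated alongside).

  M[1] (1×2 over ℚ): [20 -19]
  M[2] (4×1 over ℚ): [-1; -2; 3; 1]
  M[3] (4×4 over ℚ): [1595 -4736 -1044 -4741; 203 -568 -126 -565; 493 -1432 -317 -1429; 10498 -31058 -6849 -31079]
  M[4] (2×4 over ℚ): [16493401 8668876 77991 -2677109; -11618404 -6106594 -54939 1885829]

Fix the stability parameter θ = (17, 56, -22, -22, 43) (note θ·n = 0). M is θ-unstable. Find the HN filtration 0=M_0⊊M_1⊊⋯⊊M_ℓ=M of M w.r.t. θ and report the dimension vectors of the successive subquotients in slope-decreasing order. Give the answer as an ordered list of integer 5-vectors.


Interval decomposition of M: I[1,1], I[1,5], I[3,3], I[3,4], I[3,5], I[4,4].
HN type (ℓ=4): μ^(1)=43; μ^(2)=17; μ^(3)=29/4; μ^(4)=-22

((0, 0, 0, 0, 2); (1, 0, 0, 0, 0); (1, 1, 1, 1, 0); (0, 0, 3, 3, 0))


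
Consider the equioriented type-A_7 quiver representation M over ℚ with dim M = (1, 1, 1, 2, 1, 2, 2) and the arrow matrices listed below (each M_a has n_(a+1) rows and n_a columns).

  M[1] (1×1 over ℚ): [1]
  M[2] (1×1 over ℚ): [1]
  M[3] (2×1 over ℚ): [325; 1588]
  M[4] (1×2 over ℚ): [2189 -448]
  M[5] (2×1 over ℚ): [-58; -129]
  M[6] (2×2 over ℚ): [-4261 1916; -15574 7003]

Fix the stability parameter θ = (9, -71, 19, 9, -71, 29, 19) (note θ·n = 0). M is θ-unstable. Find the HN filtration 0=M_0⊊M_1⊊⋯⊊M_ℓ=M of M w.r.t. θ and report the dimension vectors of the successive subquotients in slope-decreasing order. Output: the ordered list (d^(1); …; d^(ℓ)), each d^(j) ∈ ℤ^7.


Interval decomposition of M: I[1,7], I[4,4], I[6,7].
HN type (ℓ=4): μ^(1)=24; μ^(2)=9; μ^(3)=-43/3; μ^(4)=-31

((0, 0, 0, 0, 0, 2, 2); (0, 0, 0, 1, 0, 0, 0); (0, 0, 1, 1, 1, 0, 0); (1, 1, 0, 0, 0, 0, 0))


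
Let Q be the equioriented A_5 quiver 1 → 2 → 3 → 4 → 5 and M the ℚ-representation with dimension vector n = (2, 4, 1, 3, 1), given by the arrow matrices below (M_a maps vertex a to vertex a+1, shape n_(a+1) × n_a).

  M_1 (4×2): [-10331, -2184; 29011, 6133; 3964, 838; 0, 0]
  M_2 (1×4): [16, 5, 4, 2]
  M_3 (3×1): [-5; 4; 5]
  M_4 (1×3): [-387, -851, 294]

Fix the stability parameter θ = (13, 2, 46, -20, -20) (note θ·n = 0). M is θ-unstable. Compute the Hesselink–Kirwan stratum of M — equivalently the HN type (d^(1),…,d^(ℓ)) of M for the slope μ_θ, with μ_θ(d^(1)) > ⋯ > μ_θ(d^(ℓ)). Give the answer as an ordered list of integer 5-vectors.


Interval decomposition of M: I[1,2], I[1,5], I[2,2]^2, I[4,4]^2.
HN type (ℓ=4): μ^(1)=15/2; μ^(2)=21/5; μ^(3)=2; μ^(4)=-20

((1, 1, 0, 0, 0); (1, 1, 1, 1, 1); (0, 2, 0, 0, 0); (0, 0, 0, 2, 0))


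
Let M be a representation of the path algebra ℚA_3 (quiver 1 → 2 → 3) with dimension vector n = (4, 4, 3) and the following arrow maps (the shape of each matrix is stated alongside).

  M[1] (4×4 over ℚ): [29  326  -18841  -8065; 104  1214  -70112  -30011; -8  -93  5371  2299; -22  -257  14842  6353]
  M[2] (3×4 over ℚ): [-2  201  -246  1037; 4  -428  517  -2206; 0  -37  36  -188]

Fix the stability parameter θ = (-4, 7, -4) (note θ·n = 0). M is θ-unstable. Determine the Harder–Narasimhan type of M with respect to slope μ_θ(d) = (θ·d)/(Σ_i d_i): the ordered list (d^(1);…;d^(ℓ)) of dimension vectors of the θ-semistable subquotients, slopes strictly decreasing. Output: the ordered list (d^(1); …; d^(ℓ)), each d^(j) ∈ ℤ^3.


Barcode: M ≅ I[1,2], I[1,3]^3. HN layers by μ_θ (3 steps, strictly decreasing):
  μ^(1)=7; μ^(2)=3/2; μ^(3)=-4

((0, 1, 0); (0, 3, 3); (4, 0, 0))


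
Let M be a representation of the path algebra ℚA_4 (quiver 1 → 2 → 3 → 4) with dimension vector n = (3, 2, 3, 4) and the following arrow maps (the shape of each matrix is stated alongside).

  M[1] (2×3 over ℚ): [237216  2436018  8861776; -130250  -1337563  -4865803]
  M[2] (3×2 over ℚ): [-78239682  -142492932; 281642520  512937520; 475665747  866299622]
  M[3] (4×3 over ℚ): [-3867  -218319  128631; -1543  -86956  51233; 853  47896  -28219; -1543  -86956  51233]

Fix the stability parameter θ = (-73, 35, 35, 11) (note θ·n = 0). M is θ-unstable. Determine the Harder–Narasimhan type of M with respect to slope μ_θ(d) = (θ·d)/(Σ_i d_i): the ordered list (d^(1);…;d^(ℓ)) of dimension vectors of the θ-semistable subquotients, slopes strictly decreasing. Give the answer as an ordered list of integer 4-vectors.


Barcode: M ≅ I[1,1], I[1,2], I[1,4], I[3,3], I[3,4], I[4,4]^2. HN layers by μ_θ (5 steps, strictly decreasing):
  μ^(1)=35; μ^(2)=27; μ^(3)=23; μ^(4)=11; μ^(5)=-73

((0, 1, 1, 0); (0, 1, 1, 1); (0, 0, 1, 1); (0, 0, 0, 2); (3, 0, 0, 0))


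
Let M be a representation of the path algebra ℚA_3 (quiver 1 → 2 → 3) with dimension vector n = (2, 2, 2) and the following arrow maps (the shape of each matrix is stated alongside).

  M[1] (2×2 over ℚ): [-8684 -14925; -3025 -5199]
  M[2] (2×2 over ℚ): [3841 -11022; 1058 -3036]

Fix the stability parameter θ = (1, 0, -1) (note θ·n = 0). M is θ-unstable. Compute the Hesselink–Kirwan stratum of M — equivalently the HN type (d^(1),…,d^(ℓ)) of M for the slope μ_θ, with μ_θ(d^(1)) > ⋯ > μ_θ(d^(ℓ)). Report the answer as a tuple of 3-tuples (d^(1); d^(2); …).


Via rank(M_{q-1}∘⋯∘M_p): M ≅ I[1,2], I[1,3], I[3,3].
μ_θ-semistable layers: μ^(1)=1/2; μ^(2)=0; μ^(3)=-1

((1, 1, 0); (1, 1, 1); (0, 0, 1))


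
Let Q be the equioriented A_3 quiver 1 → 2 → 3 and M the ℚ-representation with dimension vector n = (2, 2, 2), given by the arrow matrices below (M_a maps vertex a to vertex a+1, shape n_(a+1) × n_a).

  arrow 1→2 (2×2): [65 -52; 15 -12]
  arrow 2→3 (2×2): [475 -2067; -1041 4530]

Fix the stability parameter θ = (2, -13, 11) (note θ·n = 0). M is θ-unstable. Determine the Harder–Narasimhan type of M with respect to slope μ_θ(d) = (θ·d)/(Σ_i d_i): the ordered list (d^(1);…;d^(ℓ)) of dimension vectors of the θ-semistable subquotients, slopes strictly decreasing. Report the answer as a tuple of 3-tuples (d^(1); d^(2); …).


Interval decomposition of M: I[1,1], I[1,3], I[2,3].
HN type (ℓ=4): μ^(1)=11; μ^(2)=2; μ^(3)=-11/2; μ^(4)=-13

((0, 0, 2); (1, 0, 0); (1, 1, 0); (0, 1, 0))


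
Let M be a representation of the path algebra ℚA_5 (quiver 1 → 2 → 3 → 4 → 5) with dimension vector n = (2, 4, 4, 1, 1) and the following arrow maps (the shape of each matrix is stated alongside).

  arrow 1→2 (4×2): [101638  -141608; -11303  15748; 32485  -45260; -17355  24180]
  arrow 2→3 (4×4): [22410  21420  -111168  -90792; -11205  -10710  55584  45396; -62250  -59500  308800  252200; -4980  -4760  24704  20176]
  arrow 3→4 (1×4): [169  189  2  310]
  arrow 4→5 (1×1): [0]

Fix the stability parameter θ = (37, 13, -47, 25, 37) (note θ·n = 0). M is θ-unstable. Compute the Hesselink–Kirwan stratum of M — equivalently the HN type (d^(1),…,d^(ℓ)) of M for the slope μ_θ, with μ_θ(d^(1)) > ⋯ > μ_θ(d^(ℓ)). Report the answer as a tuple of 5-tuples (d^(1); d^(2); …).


Interval decomposition of M: I[1,1], I[1,2], I[2,2]^2, I[2,4], I[3,3]^3, I[5,5].
HN type (ℓ=5): μ^(1)=37; μ^(2)=25; μ^(3)=13; μ^(4)=-17; μ^(5)=-47

((1, 0, 0, 0, 1); (1, 1, 0, 1, 0); (0, 2, 0, 0, 0); (0, 1, 1, 0, 0); (0, 0, 3, 0, 0))


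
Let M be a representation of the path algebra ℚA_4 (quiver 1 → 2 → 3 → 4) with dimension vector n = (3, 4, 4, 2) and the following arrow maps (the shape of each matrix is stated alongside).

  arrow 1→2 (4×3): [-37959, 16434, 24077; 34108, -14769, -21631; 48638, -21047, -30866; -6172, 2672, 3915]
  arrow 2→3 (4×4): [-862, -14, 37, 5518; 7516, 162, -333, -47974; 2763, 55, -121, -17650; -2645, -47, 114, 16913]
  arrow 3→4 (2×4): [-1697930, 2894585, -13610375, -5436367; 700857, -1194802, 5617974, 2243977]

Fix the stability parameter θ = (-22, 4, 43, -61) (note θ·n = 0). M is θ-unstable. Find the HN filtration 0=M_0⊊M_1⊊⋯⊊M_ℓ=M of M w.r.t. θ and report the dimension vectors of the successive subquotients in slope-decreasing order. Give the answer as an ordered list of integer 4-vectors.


Interval decomposition of M: I[1,3], I[1,4]^2, I[2,3].
HN type (ℓ=4): μ^(1)=43; μ^(2)=4; μ^(3)=-14/3; μ^(4)=-22

((0, 0, 2, 0); (0, 2, 0, 0); (0, 2, 2, 2); (3, 0, 0, 0))


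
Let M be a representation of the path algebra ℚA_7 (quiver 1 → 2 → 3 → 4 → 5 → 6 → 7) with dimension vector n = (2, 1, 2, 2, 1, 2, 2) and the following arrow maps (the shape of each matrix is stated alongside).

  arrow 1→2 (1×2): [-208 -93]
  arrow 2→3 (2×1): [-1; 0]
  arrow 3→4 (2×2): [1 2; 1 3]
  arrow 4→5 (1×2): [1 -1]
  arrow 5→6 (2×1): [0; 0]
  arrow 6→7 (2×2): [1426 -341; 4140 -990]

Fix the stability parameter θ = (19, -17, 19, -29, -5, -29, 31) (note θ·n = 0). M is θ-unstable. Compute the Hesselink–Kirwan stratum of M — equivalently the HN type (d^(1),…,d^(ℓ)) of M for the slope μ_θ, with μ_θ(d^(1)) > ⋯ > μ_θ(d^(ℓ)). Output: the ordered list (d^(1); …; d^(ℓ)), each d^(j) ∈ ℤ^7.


Via rank(M_{q-1}∘⋯∘M_p): M ≅ I[1,1], I[1,4], I[3,5], I[6,6], I[6,7], I[7,7].
μ_θ-semistable layers: μ^(1)=31; μ^(2)=19; μ^(3)=-2; μ^(4)=-5; μ^(5)=-29

((0, 0, 0, 0, 0, 0, 2); (1, 0, 0, 0, 0, 0, 0); (1, 1, 1, 1, 0, 0, 0); (0, 0, 1, 1, 1, 0, 0); (0, 0, 0, 0, 0, 2, 0))


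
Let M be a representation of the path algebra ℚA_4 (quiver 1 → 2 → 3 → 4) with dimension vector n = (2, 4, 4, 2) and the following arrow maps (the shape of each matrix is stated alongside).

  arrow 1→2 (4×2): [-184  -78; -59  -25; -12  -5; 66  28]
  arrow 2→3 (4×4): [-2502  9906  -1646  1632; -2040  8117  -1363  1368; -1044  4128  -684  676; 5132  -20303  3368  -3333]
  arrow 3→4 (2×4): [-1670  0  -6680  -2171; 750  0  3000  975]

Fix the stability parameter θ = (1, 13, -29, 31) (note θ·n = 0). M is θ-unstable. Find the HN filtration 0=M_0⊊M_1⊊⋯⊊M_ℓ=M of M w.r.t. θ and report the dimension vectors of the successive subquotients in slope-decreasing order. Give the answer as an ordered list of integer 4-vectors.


Via rank(M_{q-1}∘⋯∘M_p): M ≅ I[1,3], I[1,4], I[2,3]^2, I[4,4].
μ_θ-semistable layers: μ^(1)=31; μ^(2)=-5; μ^(3)=-8

((0, 0, 0, 2); (2, 2, 2, 0); (0, 2, 2, 0))


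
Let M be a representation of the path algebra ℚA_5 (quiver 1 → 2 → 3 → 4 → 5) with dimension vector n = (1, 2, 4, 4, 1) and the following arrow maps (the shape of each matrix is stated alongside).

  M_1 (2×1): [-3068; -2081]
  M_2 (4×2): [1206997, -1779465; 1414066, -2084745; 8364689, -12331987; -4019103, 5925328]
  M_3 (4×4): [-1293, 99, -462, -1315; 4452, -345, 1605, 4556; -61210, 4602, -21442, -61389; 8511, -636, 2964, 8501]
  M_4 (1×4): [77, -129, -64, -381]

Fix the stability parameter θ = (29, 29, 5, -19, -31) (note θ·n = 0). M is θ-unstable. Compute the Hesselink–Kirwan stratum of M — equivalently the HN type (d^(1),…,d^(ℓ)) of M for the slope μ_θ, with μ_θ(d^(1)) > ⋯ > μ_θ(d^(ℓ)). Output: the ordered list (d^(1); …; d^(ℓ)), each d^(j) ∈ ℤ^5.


Barcode: M ≅ I[1,5], I[2,4], I[3,4]^2. HN layers by μ_θ (3 steps, strictly decreasing):
  μ^(1)=5; μ^(2)=13/5; μ^(3)=-7

((0, 1, 1, 1, 0); (1, 1, 1, 1, 1); (0, 0, 2, 2, 0))


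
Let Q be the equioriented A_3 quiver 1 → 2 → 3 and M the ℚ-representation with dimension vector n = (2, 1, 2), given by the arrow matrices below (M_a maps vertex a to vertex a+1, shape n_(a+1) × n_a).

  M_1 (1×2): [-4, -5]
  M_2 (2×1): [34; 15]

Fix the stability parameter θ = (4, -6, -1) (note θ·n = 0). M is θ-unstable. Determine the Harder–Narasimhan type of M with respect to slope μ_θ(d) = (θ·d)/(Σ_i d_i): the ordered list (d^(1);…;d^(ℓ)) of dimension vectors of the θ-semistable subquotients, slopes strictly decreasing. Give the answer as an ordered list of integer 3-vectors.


Barcode: M ≅ I[1,1], I[1,3], I[3,3]. HN layers by μ_θ (2 steps, strictly decreasing):
  μ^(1)=4; μ^(2)=-1

((1, 0, 0); (1, 1, 2))


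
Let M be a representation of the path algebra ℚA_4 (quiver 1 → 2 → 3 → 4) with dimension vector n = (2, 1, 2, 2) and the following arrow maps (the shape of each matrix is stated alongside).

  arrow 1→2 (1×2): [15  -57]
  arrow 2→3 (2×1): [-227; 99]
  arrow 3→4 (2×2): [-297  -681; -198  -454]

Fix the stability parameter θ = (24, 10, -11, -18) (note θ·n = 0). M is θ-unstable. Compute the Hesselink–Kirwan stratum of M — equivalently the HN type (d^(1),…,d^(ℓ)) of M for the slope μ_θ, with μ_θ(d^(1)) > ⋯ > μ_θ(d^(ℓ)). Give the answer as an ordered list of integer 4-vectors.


Barcode: M ≅ I[1,1], I[1,3], I[3,4], I[4,4]. HN layers by μ_θ (4 steps, strictly decreasing):
  μ^(1)=24; μ^(2)=23/3; μ^(3)=-29/2; μ^(4)=-18

((1, 0, 0, 0); (1, 1, 1, 0); (0, 0, 1, 1); (0, 0, 0, 1))


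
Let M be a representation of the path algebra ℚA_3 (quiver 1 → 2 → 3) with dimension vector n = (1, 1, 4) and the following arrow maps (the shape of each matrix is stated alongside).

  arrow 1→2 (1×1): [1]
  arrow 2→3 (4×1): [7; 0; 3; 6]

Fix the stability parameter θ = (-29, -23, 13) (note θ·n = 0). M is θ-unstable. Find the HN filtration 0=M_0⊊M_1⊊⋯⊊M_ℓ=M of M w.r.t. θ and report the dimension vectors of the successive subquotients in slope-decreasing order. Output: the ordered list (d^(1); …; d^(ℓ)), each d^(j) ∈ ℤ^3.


Barcode: M ≅ I[1,3], I[3,3]^3. HN layers by μ_θ (3 steps, strictly decreasing):
  μ^(1)=13; μ^(2)=-23; μ^(3)=-29

((0, 0, 4); (0, 1, 0); (1, 0, 0))


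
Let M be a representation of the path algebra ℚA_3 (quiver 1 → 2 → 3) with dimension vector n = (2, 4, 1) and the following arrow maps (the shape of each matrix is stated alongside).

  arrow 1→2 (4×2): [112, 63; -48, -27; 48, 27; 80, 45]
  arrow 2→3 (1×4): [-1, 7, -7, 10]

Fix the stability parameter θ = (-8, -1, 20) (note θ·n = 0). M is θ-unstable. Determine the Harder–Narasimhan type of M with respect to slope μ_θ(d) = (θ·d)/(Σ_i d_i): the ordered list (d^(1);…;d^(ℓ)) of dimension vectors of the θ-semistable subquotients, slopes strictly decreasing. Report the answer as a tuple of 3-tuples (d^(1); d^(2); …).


Barcode: M ≅ I[1,1], I[1,3], I[2,2]^3. HN layers by μ_θ (3 steps, strictly decreasing):
  μ^(1)=20; μ^(2)=-1; μ^(3)=-8

((0, 0, 1); (0, 4, 0); (2, 0, 0))


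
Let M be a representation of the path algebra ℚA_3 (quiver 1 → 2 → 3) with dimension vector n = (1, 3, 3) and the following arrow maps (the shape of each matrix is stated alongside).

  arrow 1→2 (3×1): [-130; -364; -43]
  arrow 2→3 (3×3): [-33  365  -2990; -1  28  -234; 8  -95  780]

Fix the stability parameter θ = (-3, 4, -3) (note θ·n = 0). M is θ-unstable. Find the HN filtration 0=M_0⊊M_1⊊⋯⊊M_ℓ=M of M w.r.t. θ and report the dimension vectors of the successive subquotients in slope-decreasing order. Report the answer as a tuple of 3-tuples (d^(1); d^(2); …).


Via rank(M_{q-1}∘⋯∘M_p): M ≅ I[1,2], I[2,3]^2, I[3,3].
μ_θ-semistable layers: μ^(1)=4; μ^(2)=1/2; μ^(3)=-3

((0, 1, 0); (0, 2, 2); (1, 0, 1))


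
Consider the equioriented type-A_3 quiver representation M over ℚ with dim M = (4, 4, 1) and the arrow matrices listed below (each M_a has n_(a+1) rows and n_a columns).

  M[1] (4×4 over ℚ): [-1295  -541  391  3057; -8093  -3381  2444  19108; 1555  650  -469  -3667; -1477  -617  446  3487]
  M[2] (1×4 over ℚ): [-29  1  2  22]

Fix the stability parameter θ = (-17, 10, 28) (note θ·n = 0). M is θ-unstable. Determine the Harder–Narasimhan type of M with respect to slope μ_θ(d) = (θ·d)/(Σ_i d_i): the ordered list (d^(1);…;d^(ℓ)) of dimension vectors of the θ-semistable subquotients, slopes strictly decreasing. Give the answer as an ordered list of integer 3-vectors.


Via rank(M_{q-1}∘⋯∘M_p): M ≅ I[1,2]^3, I[1,3].
μ_θ-semistable layers: μ^(1)=28; μ^(2)=10; μ^(3)=-17

((0, 0, 1); (0, 4, 0); (4, 0, 0))


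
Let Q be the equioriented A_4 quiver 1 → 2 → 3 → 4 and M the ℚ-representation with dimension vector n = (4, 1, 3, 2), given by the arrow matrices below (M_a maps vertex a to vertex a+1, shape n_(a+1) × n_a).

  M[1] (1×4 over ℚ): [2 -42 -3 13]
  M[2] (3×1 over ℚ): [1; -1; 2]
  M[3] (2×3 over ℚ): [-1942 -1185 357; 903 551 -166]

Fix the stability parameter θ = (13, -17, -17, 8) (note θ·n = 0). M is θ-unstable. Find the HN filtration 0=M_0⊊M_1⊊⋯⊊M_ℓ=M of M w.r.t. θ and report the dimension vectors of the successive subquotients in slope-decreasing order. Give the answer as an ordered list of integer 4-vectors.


Interval decomposition of M: I[1,1]^3, I[1,4], I[3,3], I[3,4].
HN type (ℓ=4): μ^(1)=13; μ^(2)=8; μ^(3)=-7; μ^(4)=-17

((3, 0, 0, 0); (0, 0, 0, 2); (1, 1, 1, 0); (0, 0, 2, 0))


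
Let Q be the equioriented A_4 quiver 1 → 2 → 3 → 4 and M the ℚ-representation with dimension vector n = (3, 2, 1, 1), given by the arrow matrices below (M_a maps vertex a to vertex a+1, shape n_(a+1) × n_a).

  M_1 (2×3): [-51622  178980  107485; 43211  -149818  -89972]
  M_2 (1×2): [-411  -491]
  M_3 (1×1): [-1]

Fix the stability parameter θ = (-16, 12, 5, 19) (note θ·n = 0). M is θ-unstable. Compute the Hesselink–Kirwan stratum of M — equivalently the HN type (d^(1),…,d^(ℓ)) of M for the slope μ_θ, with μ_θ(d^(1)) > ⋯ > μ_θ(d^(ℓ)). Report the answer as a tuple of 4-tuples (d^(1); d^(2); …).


Interval decomposition of M: I[1,1], I[1,2], I[1,4].
HN type (ℓ=4): μ^(1)=19; μ^(2)=12; μ^(3)=17/2; μ^(4)=-16

((0, 0, 0, 1); (0, 1, 0, 0); (0, 1, 1, 0); (3, 0, 0, 0))


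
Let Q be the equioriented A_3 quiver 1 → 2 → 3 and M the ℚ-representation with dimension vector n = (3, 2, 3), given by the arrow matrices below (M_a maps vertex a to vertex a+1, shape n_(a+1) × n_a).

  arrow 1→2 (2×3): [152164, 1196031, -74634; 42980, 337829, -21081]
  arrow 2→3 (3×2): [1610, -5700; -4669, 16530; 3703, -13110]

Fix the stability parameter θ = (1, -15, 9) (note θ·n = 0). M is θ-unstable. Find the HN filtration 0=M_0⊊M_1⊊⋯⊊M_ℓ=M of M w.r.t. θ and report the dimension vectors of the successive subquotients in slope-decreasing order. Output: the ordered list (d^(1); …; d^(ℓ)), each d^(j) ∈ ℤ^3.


Interval decomposition of M: I[1,1], I[1,2], I[1,3], I[3,3]^2.
HN type (ℓ=3): μ^(1)=9; μ^(2)=1; μ^(3)=-7

((0, 0, 3); (1, 0, 0); (2, 2, 0))


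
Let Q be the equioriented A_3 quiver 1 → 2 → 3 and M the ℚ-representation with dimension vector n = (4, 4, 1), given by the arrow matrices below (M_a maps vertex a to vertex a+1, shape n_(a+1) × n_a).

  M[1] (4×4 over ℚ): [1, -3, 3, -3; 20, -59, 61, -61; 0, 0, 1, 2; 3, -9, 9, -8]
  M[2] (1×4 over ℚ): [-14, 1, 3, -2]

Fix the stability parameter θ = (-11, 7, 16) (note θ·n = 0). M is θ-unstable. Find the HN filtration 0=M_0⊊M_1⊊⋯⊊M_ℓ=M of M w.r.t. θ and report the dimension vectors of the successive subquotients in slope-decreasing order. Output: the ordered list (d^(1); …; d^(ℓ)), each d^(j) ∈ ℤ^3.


Barcode: M ≅ I[1,2]^3, I[1,3]. HN layers by μ_θ (3 steps, strictly decreasing):
  μ^(1)=16; μ^(2)=7; μ^(3)=-11

((0, 0, 1); (0, 4, 0); (4, 0, 0))


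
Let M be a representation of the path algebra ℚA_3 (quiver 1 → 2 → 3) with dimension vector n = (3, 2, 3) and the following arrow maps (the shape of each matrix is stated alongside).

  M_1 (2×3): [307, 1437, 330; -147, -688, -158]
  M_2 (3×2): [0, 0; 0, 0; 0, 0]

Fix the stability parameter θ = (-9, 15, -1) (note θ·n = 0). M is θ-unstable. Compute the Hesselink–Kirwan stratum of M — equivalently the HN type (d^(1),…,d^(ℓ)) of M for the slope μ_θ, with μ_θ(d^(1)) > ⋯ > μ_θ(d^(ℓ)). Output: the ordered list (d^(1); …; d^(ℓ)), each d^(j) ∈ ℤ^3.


Via rank(M_{q-1}∘⋯∘M_p): M ≅ I[1,1], I[1,2]^2, I[3,3]^3.
μ_θ-semistable layers: μ^(1)=15; μ^(2)=-1; μ^(3)=-9

((0, 2, 0); (0, 0, 3); (3, 0, 0))


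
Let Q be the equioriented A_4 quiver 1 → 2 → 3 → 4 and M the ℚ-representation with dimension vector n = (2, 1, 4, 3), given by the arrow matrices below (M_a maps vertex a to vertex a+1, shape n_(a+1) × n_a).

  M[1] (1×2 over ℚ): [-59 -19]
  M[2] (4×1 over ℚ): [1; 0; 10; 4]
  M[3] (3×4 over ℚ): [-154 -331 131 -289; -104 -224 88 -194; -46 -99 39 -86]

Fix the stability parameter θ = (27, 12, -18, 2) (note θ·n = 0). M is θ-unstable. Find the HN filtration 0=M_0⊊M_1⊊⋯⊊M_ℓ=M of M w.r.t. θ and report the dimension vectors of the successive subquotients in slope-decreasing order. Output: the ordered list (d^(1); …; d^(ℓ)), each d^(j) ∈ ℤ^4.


Barcode: M ≅ I[1,1], I[1,3], I[3,3], I[3,4]^2, I[4,4]. HN layers by μ_θ (4 steps, strictly decreasing):
  μ^(1)=27; μ^(2)=7; μ^(3)=2; μ^(4)=-18

((1, 0, 0, 0); (1, 1, 1, 0); (0, 0, 0, 3); (0, 0, 3, 0))


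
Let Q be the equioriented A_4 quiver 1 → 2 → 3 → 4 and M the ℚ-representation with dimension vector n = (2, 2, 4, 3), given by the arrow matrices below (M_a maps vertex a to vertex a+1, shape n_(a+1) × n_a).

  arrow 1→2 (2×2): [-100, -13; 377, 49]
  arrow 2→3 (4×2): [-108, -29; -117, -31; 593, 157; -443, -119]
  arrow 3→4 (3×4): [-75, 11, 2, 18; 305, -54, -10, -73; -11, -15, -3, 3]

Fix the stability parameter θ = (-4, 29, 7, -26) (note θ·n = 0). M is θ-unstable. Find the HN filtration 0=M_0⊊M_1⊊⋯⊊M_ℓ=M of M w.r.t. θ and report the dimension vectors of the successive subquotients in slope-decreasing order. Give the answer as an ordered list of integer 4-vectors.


Barcode: M ≅ I[1,4]^2, I[3,3], I[3,4]. HN layers by μ_θ (4 steps, strictly decreasing):
  μ^(1)=7; μ^(2)=10/3; μ^(3)=-4; μ^(4)=-19/2

((0, 0, 1, 0); (0, 2, 2, 2); (2, 0, 0, 0); (0, 0, 1, 1))


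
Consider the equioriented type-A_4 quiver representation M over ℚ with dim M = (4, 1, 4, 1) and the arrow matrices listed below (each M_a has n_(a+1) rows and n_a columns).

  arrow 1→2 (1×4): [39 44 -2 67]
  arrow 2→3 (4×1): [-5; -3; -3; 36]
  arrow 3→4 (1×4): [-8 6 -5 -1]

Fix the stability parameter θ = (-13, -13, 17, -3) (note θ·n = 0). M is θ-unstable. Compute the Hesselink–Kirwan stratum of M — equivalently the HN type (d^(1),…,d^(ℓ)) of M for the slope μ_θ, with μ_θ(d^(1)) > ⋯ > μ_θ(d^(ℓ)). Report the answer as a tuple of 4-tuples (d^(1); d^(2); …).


Via rank(M_{q-1}∘⋯∘M_p): M ≅ I[1,1]^3, I[1,4], I[3,3]^3.
μ_θ-semistable layers: μ^(1)=17; μ^(2)=7; μ^(3)=-13

((0, 0, 3, 0); (0, 0, 1, 1); (4, 1, 0, 0))


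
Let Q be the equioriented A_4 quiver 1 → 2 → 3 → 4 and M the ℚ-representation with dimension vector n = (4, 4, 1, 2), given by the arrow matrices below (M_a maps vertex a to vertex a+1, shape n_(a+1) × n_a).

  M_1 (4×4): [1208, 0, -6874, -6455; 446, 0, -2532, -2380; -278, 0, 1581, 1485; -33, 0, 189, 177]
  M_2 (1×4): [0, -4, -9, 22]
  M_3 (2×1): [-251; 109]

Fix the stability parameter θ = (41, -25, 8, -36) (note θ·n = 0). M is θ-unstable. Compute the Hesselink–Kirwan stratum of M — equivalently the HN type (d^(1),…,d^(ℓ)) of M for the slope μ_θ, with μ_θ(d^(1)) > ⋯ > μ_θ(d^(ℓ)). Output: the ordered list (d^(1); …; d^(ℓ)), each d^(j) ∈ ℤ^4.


Interval decomposition of M: I[1,1], I[1,2]^2, I[1,4], I[2,2], I[4,4].
HN type (ℓ=5): μ^(1)=41; μ^(2)=8; μ^(3)=-3; μ^(4)=-25; μ^(5)=-36

((1, 0, 0, 0); (2, 2, 0, 0); (1, 1, 1, 1); (0, 1, 0, 0); (0, 0, 0, 1))


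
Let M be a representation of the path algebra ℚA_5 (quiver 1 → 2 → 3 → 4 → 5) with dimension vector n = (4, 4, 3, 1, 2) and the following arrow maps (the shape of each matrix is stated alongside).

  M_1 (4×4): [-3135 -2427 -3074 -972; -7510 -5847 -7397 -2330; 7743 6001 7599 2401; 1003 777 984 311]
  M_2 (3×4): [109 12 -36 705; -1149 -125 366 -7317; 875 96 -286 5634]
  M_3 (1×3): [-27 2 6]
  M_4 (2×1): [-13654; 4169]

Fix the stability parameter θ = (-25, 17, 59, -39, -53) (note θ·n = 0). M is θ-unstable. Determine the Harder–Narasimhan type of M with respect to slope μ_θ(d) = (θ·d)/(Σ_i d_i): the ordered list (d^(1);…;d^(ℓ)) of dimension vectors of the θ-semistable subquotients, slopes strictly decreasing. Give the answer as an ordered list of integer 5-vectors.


Interval decomposition of M: I[1,2], I[1,3]^2, I[1,5], I[5,5].
HN type (ℓ=5): μ^(1)=59; μ^(2)=17; μ^(3)=-4; μ^(4)=-25; μ^(5)=-53

((0, 0, 2, 0, 0); (0, 3, 0, 0, 0); (0, 1, 1, 1, 1); (4, 0, 0, 0, 0); (0, 0, 0, 0, 1))


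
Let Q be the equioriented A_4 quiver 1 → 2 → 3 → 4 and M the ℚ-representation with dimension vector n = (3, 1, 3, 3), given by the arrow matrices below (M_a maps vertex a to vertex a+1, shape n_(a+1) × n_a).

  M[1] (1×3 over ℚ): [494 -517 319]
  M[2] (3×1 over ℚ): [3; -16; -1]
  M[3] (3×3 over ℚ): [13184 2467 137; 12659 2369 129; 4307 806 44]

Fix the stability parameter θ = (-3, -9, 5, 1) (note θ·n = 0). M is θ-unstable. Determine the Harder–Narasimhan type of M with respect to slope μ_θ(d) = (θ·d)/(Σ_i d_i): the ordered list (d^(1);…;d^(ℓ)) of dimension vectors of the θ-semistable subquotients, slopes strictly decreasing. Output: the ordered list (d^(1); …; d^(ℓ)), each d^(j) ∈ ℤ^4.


Via rank(M_{q-1}∘⋯∘M_p): M ≅ I[1,1]^2, I[1,4], I[3,4]^2.
μ_θ-semistable layers: μ^(1)=3; μ^(2)=-3; μ^(3)=-6

((0, 0, 3, 3); (2, 0, 0, 0); (1, 1, 0, 0))


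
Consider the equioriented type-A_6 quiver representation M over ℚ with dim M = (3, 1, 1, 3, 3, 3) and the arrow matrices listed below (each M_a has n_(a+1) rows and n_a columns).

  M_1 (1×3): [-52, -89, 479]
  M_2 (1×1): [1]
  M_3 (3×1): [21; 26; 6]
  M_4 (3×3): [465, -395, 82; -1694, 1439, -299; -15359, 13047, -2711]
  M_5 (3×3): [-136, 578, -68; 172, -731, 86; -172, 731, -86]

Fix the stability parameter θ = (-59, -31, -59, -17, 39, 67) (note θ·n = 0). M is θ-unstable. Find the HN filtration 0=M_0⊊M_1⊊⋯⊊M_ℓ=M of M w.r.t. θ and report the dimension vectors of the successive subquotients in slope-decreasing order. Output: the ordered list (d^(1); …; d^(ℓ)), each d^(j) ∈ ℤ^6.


Barcode: M ≅ I[1,1]^2, I[1,5], I[4,5], I[4,6], I[6,6]^2. HN layers by μ_θ (5 steps, strictly decreasing):
  μ^(1)=67; μ^(2)=39; μ^(3)=-17; μ^(4)=-45; μ^(5)=-59

((0, 0, 0, 0, 0, 3); (0, 0, 0, 0, 3, 0); (0, 0, 0, 3, 0, 0); (0, 1, 1, 0, 0, 0); (3, 0, 0, 0, 0, 0))


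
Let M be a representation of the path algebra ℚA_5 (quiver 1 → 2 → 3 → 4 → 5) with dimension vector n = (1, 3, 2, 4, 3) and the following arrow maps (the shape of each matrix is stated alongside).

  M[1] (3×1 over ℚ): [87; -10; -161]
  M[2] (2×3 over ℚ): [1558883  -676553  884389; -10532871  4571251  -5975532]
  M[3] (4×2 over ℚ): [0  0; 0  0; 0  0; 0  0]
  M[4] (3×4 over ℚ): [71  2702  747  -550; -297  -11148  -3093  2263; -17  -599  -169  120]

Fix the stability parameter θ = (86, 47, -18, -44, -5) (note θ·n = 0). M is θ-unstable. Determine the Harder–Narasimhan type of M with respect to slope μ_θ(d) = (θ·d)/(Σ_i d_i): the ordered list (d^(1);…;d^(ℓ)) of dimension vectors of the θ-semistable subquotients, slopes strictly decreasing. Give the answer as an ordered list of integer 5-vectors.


Interval decomposition of M: I[1,3], I[2,2], I[2,3], I[4,4], I[4,5]^3.
HN type (ℓ=5): μ^(1)=47; μ^(2)=115/3; μ^(3)=29/2; μ^(4)=-5; μ^(5)=-44

((0, 1, 0, 0, 0); (1, 1, 1, 0, 0); (0, 1, 1, 0, 0); (0, 0, 0, 0, 3); (0, 0, 0, 4, 0))


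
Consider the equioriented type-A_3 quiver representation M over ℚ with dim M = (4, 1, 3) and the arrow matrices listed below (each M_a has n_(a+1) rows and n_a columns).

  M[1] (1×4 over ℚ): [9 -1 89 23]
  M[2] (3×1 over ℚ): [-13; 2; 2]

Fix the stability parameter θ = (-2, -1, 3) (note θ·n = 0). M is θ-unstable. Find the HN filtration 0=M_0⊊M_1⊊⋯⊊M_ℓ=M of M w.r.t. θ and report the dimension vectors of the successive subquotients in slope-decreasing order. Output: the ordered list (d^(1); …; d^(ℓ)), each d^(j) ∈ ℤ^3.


Interval decomposition of M: I[1,1]^3, I[1,3], I[3,3]^2.
HN type (ℓ=3): μ^(1)=3; μ^(2)=-1; μ^(3)=-2

((0, 0, 3); (0, 1, 0); (4, 0, 0))


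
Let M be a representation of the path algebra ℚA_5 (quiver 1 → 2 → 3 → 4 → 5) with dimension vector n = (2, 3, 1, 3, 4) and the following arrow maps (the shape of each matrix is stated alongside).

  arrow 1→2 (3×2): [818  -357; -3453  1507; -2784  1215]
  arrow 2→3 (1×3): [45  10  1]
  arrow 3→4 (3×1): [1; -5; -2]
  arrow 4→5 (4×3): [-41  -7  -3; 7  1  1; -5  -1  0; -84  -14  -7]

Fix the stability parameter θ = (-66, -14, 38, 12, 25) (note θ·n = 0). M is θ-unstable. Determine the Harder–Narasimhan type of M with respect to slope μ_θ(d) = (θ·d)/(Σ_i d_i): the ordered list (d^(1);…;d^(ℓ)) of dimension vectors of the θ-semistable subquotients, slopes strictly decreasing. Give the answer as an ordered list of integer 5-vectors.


Interval decomposition of M: I[1,2], I[1,4], I[2,2], I[4,5]^2, I[5,5]^2.
HN type (ℓ=4): μ^(1)=25; μ^(2)=12; μ^(3)=-14; μ^(4)=-66

((0, 0, 1, 1, 4); (0, 0, 0, 2, 0); (0, 3, 0, 0, 0); (2, 0, 0, 0, 0))


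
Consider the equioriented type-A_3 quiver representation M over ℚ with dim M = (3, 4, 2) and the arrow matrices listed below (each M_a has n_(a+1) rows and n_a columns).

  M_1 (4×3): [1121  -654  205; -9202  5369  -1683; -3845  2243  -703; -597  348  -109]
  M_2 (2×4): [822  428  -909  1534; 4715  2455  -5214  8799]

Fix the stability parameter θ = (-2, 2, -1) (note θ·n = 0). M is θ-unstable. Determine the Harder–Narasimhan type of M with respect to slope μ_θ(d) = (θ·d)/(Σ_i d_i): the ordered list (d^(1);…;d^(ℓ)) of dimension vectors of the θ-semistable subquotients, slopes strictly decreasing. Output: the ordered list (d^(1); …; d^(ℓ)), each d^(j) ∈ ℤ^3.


Interval decomposition of M: I[1,2], I[1,3]^2, I[2,2].
HN type (ℓ=3): μ^(1)=2; μ^(2)=1/2; μ^(3)=-2

((0, 2, 0); (0, 2, 2); (3, 0, 0))


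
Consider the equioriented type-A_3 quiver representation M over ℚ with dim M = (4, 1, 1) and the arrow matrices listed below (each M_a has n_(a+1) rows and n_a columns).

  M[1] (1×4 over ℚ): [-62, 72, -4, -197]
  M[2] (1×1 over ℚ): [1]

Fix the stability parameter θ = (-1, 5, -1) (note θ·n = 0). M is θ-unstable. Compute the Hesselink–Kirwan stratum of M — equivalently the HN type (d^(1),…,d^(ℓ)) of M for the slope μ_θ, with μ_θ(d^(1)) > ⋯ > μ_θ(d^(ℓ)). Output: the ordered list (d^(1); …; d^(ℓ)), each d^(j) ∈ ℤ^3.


Interval decomposition of M: I[1,1]^3, I[1,3].
HN type (ℓ=2): μ^(1)=2; μ^(2)=-1

((0, 1, 1); (4, 0, 0))


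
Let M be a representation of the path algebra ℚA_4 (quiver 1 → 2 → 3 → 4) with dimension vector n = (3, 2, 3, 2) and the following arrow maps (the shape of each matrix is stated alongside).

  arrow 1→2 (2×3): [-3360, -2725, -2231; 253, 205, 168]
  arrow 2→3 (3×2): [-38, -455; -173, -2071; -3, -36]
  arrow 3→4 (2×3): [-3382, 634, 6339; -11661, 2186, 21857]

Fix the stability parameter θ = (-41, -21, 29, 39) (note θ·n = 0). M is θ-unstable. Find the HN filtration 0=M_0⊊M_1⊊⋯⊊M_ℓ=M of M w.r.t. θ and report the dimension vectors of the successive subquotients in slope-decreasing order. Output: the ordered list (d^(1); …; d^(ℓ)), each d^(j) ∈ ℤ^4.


Barcode: M ≅ I[1,1], I[1,4]^2, I[3,3]. HN layers by μ_θ (4 steps, strictly decreasing):
  μ^(1)=39; μ^(2)=29; μ^(3)=-21; μ^(4)=-41

((0, 0, 0, 2); (0, 0, 3, 0); (0, 2, 0, 0); (3, 0, 0, 0))


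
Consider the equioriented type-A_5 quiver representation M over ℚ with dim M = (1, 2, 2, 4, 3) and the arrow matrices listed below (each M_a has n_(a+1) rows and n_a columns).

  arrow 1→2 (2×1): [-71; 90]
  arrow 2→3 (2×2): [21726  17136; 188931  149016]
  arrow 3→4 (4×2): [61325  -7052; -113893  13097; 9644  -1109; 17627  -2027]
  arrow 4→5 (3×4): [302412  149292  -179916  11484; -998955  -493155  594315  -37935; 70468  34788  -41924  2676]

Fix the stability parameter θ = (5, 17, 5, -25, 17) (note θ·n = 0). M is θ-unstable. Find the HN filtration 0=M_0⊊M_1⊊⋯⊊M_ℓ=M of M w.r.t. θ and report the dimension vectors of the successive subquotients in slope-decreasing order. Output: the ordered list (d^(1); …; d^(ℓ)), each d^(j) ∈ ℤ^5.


Barcode: M ≅ I[1,5], I[2,2], I[3,4], I[4,4]^2, I[5,5]^2. HN layers by μ_θ (4 steps, strictly decreasing):
  μ^(1)=17; μ^(2)=1/2; μ^(3)=-10; μ^(4)=-25

((0, 1, 0, 0, 3); (1, 1, 1, 1, 0); (0, 0, 1, 1, 0); (0, 0, 0, 2, 0))


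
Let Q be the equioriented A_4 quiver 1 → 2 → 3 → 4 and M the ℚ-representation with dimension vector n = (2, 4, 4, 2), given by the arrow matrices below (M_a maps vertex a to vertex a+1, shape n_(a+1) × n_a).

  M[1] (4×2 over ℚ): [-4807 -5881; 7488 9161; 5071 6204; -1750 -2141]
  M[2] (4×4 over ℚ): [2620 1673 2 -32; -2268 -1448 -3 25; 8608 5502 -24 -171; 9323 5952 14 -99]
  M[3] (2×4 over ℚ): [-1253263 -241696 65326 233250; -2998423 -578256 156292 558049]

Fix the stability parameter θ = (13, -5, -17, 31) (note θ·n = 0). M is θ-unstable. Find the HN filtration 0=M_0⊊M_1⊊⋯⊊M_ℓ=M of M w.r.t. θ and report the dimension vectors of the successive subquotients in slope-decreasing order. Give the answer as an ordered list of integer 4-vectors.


Barcode: M ≅ I[1,4]^2, I[2,3]^2. HN layers by μ_θ (3 steps, strictly decreasing):
  μ^(1)=31; μ^(2)=-3; μ^(3)=-11

((0, 0, 0, 2); (2, 2, 2, 0); (0, 2, 2, 0))


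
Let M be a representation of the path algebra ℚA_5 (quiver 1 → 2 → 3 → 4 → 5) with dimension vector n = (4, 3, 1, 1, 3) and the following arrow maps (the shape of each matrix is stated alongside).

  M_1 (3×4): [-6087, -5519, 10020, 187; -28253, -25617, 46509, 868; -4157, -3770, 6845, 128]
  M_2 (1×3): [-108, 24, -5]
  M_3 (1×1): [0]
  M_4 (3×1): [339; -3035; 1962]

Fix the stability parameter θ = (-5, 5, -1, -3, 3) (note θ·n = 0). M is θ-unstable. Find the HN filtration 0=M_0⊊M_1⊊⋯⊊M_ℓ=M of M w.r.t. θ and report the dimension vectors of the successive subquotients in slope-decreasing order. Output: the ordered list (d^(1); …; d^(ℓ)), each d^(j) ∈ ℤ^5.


Barcode: M ≅ I[1,1], I[1,2]^2, I[1,3], I[4,5], I[5,5]^2. HN layers by μ_θ (5 steps, strictly decreasing):
  μ^(1)=5; μ^(2)=3; μ^(3)=2; μ^(4)=-3; μ^(5)=-5

((0, 2, 0, 0, 0); (0, 0, 0, 0, 3); (0, 1, 1, 0, 0); (0, 0, 0, 1, 0); (4, 0, 0, 0, 0))


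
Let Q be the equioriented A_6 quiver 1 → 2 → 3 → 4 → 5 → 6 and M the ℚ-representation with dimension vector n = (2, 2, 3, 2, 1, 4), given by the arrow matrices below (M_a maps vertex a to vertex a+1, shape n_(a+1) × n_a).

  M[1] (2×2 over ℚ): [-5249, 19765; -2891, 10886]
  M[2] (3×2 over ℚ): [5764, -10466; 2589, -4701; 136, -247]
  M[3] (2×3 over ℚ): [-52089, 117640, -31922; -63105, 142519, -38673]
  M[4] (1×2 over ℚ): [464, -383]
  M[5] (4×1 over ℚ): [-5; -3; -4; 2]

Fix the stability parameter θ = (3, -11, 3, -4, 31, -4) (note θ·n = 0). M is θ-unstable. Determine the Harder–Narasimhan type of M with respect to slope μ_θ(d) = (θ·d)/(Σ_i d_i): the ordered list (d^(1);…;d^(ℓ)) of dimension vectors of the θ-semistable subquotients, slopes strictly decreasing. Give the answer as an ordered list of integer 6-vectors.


Via rank(M_{q-1}∘⋯∘M_p): M ≅ I[1,3], I[1,6], I[3,4], I[6,6]^3.
μ_θ-semistable layers: μ^(1)=27/2; μ^(2)=3; μ^(3)=-1/2; μ^(4)=-4

((0, 0, 0, 0, 1, 1); (0, 0, 1, 0, 0, 0); (0, 0, 2, 2, 0, 0); (2, 2, 0, 0, 0, 3))


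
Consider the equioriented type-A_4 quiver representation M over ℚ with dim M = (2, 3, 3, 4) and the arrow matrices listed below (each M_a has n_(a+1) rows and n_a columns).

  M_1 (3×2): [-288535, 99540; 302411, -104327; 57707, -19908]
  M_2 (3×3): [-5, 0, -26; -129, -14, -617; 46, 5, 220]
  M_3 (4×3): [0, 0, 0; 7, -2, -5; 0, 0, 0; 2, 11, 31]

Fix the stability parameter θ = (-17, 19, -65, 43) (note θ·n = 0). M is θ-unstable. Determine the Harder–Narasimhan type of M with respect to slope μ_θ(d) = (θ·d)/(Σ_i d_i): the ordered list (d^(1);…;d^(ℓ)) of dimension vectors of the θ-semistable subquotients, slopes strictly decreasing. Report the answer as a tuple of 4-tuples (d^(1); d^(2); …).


Barcode: M ≅ I[1,4]^2, I[2,3], I[4,4]^2. HN layers by μ_θ (3 steps, strictly decreasing):
  μ^(1)=43; μ^(2)=-21; μ^(3)=-23

((0, 0, 0, 4); (2, 2, 2, 0); (0, 1, 1, 0))
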